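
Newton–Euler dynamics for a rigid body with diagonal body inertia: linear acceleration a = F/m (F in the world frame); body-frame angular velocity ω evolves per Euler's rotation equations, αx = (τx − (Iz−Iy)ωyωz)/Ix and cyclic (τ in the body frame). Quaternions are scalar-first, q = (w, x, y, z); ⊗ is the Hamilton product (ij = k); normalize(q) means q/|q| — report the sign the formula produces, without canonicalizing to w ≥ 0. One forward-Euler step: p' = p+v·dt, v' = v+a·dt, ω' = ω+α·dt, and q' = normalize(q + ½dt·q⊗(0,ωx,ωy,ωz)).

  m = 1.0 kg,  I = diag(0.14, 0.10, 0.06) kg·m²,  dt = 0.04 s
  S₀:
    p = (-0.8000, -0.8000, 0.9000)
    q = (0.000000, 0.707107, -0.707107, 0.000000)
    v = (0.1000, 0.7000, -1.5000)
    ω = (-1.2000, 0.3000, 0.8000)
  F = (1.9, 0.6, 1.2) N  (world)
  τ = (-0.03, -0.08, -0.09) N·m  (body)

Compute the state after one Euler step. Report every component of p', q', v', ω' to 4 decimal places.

a = F/m = (1.9000, 0.6000, 1.2000)
p + v·dt = (-0.7960, -0.7720, 0.8400)
new velocity v' = (0.1760, 0.7240, -1.4520)
angular accel α = (-0.1457, -0.0320, -1.7400)
ω' = ω + α·dt = (-1.2058, 0.2987, 0.7304)
Hamilton product q⊗(0,ω) = (1.0606605, -0.5656856, -0.5656856, -0.6363963)
q + ½dt·q⊗(0,ω), renormalized = (0.0212, 0.6955, -0.7181, -0.0127)

p' = (-0.7960, -0.7720, 0.8400)
q' = (0.0212, 0.6955, -0.7181, -0.0127)
v' = (0.1760, 0.7240, -1.4520)
ω' = (-1.2058, 0.2987, 0.7304)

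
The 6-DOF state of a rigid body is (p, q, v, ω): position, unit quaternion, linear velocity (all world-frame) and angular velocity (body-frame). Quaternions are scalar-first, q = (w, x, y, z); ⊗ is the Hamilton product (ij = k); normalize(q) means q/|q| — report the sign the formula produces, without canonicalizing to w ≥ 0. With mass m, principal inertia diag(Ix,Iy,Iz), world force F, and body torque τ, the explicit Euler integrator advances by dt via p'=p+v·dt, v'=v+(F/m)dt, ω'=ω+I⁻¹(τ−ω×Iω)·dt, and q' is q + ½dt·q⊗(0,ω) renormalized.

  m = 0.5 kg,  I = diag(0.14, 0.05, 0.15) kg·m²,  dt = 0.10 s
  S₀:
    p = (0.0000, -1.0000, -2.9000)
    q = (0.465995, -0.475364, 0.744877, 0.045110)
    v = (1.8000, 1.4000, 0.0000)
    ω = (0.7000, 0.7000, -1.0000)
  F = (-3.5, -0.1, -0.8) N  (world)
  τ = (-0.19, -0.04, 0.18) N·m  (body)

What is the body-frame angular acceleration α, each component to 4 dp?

ω×(Iω) gyroscopic = (-0.0700, 0.0070, -0.0441)
angular accel α = (-0.8571, -0.9400, 1.4940)

α = (-0.8571, -0.9400, 1.4940)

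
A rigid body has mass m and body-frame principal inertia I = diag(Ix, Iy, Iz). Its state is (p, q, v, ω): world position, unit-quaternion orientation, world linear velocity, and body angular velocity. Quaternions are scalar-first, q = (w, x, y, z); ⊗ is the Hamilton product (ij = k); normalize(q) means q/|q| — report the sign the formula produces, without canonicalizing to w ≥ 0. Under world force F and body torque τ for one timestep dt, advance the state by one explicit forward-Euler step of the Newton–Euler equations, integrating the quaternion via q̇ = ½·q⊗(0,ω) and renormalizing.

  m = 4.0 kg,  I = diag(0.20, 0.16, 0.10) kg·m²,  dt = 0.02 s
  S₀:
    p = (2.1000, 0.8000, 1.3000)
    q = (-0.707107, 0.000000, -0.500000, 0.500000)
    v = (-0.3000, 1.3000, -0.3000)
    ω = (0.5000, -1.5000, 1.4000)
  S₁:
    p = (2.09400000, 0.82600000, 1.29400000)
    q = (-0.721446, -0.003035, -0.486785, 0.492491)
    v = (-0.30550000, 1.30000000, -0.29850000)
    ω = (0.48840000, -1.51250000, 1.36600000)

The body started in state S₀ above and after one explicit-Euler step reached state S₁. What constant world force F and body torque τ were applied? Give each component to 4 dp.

ω₁ − ω₀ = (-0.01160000, -0.01250000, -0.03400000)
I·α + gyro = (0.0100, -0.0300, -0.1400)
Δv = v₁−v₀ = (-0.00550000, 0.00000000, 0.00150000)
F = m·Δv/dt = (-1.1000, 0.0000, 0.3000)

F = (-1.1000, 0.0000, 0.3000)
τ = (0.0100, -0.0300, -0.1400)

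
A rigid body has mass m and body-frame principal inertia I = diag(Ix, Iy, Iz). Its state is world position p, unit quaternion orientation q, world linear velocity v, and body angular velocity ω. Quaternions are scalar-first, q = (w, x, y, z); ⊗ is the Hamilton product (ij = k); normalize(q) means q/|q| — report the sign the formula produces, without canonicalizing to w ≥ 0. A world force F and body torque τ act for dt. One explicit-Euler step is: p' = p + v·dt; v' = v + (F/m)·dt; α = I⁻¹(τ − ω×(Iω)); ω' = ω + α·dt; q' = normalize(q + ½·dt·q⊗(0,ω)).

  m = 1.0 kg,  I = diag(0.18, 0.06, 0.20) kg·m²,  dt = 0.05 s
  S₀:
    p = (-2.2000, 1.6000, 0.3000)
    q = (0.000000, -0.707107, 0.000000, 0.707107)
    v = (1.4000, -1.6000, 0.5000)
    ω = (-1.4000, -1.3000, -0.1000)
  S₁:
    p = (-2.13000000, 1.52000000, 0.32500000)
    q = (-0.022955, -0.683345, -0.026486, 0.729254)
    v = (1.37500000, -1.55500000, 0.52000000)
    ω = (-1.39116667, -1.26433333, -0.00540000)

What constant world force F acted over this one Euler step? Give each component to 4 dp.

F = (-0.5000, 0.9000, 0.4000)

Δv = v₁−v₀ = (-0.02500000, 0.04500000, 0.02000000)
F = m·Δv/dt = (-0.5000, 0.9000, 0.4000)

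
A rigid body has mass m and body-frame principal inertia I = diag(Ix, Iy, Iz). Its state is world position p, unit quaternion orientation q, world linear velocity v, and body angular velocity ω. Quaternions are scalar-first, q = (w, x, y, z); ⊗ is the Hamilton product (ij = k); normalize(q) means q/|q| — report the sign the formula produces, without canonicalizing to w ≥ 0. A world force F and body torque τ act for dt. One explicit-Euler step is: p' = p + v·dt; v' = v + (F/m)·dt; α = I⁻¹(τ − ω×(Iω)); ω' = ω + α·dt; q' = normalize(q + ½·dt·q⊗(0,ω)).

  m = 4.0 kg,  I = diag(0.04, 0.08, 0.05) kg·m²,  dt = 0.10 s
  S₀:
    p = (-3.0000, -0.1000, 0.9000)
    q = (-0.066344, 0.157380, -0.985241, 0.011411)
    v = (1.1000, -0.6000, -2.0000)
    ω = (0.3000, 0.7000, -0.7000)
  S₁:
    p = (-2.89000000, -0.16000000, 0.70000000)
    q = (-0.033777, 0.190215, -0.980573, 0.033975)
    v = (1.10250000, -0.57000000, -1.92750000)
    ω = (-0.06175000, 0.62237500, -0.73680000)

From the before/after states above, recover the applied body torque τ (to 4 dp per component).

Δω = ω₁−ω₀ = (-0.36175000, -0.07762500, -0.03680000)
I·α + gyro = (-0.1300, -0.0600, -0.0100)

τ = (-0.1300, -0.0600, -0.0100)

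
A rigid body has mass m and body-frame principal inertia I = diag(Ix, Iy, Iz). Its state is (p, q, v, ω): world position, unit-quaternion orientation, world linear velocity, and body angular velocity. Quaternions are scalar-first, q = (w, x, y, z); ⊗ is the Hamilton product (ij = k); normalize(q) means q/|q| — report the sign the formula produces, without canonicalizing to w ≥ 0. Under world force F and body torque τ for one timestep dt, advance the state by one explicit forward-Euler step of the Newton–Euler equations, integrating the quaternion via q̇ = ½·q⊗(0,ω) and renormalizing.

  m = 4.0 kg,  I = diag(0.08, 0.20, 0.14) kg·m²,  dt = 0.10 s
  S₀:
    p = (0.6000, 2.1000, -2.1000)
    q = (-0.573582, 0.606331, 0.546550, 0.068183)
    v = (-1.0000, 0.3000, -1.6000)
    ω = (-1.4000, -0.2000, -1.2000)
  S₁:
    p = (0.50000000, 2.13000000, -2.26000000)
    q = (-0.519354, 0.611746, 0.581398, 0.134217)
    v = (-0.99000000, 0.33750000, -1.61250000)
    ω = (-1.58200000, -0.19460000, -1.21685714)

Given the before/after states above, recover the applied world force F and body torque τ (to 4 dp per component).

rate change Δω = (-0.18200000, 0.00540000, -0.01685714)
gyro term ω₀×Iω₀ = (-0.0144, -0.1008, 0.0336)
τ = I·(Δω/dt) + ω₀×(Iω₀) = (-0.1600, -0.0900, 0.0100)
v₁ − v₀ = (0.01000000, 0.03750000, -0.01250000)
m·(v₁−v₀)/dt = (0.4000, 1.5000, -0.5000)

F = (0.4000, 1.5000, -0.5000)
τ = (-0.1600, -0.0900, 0.0100)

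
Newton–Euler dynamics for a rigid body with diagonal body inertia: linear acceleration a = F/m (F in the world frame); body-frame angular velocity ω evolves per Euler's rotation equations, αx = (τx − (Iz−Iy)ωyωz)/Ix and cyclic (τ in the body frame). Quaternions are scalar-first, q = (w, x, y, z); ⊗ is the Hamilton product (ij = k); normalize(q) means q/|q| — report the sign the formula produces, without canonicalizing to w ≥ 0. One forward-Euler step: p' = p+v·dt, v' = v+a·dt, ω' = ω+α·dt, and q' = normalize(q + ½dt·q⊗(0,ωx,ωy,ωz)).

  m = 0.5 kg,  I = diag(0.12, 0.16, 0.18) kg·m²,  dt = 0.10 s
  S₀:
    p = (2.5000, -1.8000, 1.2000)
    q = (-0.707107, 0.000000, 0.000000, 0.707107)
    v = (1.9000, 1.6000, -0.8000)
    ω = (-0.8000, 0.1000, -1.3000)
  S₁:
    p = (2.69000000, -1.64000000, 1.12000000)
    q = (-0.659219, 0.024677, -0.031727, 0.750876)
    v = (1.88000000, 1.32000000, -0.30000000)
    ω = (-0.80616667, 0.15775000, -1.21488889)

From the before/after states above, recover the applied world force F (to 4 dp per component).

v₁ − v₀ = (-0.02000000, -0.28000000, 0.50000000)
m·(v₁−v₀)/dt = (-0.1000, -1.4000, 2.5000)

F = (-0.1000, -1.4000, 2.5000)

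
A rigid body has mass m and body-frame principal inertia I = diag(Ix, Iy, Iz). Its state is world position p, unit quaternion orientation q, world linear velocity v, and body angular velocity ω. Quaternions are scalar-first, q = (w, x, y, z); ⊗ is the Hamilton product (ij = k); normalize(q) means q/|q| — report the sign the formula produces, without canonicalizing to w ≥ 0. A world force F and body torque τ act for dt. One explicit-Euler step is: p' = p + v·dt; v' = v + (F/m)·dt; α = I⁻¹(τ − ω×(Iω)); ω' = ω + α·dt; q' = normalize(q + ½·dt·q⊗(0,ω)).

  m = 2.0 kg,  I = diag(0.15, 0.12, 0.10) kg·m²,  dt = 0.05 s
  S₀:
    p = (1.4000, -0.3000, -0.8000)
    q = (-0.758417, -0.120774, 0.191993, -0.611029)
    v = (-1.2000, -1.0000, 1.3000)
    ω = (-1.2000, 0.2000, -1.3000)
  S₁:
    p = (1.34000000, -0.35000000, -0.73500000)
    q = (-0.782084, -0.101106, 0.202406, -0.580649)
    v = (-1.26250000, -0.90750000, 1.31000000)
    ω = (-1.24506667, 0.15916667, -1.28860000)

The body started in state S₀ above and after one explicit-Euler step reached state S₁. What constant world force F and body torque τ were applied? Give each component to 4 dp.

Δv = v₁−v₀ = (-0.06250000, 0.09250000, 0.01000000)
applied force F = (-2.5000, 3.7000, 0.4000)
Δω = ω₁−ω₀ = (-0.04506667, -0.04083333, 0.01140000)
precession coupling = (0.0052, 0.0780, 0.0072)
τ = I·(Δω/dt) + ω₀×(Iω₀) = (-0.1300, -0.0200, 0.0300)

F = (-2.5000, 3.7000, 0.4000)
τ = (-0.1300, -0.0200, 0.0300)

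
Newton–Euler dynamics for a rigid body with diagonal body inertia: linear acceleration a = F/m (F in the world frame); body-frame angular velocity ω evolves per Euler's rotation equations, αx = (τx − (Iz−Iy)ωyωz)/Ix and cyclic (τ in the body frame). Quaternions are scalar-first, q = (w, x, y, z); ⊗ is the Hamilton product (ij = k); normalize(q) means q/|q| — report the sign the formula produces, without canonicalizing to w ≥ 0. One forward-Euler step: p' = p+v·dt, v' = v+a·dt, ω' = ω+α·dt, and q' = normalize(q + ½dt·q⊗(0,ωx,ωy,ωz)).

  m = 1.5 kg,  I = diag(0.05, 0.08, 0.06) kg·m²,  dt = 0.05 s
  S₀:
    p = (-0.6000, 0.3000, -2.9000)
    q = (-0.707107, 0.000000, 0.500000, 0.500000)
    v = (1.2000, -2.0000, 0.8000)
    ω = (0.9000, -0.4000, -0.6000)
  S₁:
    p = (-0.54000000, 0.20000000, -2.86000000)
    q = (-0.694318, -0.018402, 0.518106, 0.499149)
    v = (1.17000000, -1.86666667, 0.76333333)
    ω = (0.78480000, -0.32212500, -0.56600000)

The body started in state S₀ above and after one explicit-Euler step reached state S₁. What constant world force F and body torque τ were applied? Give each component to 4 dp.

F = (-0.9000, 4.0000, -1.1000)
τ = (-0.1200, 0.1300, 0.0300)

rate change Δω = (-0.11520000, 0.07787500, 0.03400000)
τ = I·(Δω/dt) + ω₀×(Iω₀) = (-0.1200, 0.1300, 0.0300)
velocity change Δv = (-0.03000000, 0.13333333, -0.03666667)
F = m·Δv/dt = (-0.9000, 4.0000, -1.1000)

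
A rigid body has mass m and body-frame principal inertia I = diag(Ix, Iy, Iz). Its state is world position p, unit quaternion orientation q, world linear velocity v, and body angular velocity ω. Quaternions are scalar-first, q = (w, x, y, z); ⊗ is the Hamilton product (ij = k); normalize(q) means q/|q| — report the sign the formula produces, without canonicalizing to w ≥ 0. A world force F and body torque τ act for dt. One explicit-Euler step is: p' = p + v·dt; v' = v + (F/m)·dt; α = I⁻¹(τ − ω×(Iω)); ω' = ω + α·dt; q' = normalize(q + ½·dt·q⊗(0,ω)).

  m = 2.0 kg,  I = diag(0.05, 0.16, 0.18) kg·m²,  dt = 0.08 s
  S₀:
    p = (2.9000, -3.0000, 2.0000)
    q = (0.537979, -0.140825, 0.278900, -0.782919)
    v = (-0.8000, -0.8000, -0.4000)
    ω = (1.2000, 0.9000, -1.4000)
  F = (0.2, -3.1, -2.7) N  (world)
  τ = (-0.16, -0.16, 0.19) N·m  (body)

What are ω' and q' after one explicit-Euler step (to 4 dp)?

ω×(Iω) gyroscopic = (-0.0252, 0.2184, 0.1188)
(τ − ω×Iω)/I = (-2.6960, -2.3650, 0.3956)
new body rate ω' = (0.9843, 0.7108, -1.3684)
q⊗(0,ω) = (-1.1781066, 0.9597419, -0.6524767, -1.2145931)
q + ½dt·q⊗(0,ω), renormalized = (0.4892, -0.1021, 0.2520, -0.8287)

ω' = (0.9843, 0.7108, -1.3684)
q' = (0.4892, -0.1021, 0.2520, -0.8287)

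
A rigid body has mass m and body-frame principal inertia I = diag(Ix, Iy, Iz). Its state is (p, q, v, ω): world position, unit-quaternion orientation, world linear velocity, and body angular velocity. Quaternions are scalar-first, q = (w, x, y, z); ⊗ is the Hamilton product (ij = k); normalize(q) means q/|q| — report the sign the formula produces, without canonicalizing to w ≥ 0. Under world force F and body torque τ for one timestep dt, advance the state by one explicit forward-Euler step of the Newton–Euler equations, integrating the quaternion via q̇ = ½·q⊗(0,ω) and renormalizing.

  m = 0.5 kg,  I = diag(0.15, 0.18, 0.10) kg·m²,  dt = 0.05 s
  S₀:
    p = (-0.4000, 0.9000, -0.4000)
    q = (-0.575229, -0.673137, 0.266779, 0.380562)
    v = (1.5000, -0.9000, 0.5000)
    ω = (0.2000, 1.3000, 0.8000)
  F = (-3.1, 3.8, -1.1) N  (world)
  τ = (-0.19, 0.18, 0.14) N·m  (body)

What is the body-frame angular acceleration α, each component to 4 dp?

α = (-0.7120, 0.9556, 1.3220)

precession coupling ω×(Iω) = (-0.0832, 0.0080, 0.0078)
angular accel α = (-0.7120, 0.9556, 1.3220)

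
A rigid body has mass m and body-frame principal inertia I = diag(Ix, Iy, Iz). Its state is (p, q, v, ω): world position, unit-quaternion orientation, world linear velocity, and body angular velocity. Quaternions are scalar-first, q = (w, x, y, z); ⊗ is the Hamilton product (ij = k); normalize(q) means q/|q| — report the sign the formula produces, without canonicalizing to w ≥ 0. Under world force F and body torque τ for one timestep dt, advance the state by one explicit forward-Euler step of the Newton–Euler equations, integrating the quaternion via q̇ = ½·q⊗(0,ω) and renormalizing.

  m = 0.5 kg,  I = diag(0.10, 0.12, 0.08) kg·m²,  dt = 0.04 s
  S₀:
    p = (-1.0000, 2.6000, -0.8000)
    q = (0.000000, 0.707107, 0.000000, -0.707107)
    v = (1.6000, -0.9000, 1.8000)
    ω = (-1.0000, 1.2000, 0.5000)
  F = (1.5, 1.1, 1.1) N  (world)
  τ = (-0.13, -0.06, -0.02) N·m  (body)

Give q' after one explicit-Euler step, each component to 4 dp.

q' = (0.0212, 0.7237, 0.0071, -0.6898)

q⊗(0,ω) = (1.0606605, 0.8485284, 0.3535535, 0.8485284)
q' = normalize(q + ½dt·q⊗(0,ω)) = (0.0212, 0.7237, 0.0071, -0.6898)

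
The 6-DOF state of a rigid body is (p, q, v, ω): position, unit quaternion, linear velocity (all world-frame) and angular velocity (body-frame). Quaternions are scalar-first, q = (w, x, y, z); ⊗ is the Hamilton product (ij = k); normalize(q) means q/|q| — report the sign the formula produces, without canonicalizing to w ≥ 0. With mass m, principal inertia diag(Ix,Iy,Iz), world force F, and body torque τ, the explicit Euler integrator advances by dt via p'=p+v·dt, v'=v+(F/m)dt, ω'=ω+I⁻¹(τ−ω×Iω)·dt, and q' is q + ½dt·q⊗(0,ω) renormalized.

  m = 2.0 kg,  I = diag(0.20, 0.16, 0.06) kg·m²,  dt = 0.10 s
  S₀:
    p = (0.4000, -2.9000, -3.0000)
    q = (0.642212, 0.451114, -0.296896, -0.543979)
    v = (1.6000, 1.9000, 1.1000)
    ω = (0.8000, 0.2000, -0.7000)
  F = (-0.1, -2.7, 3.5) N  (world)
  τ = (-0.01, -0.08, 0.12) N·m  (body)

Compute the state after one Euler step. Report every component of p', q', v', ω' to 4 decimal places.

p' = (0.5600, -2.7100, -2.8900)
q' = (0.6072, 0.4919, -0.2960, -0.5493)
v' = (1.5950, 1.7650, 1.2750)
ω' = (0.7880, 0.1990, -0.4893)

a = F/m = (-0.0500, -1.3500, 1.7500)
p + v·dt = (0.5600, -2.7100, -2.8900)
new velocity v' = (1.5950, 1.7650, 1.2750)
α = I⁻¹(τ − ω×Iω) = (-0.1200, -0.0100, 2.1067)
ω + α·dt = (0.7880, 0.1990, -0.4893)
2q̇ = q⊗(0,ω) = (-0.6822973, 0.8303926, 0.0090390, -0.1218088)
q' = normalize(q + ½dt·q⊗(0,ω)) = (0.6072, 0.4919, -0.2960, -0.5493)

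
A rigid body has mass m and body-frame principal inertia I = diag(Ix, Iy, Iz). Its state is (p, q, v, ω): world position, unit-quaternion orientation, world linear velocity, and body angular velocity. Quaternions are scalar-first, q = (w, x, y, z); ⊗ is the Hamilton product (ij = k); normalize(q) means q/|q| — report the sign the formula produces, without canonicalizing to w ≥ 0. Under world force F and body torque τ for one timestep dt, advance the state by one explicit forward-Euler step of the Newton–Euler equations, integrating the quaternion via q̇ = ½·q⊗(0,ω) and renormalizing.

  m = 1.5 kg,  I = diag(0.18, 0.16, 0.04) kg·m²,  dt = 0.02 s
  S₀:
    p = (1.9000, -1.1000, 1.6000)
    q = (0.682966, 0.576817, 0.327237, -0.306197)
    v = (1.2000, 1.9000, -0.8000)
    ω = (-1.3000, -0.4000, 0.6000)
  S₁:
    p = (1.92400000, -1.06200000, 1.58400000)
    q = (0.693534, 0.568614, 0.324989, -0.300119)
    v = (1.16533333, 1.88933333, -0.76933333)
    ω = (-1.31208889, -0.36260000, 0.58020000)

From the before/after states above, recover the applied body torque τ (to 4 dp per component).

ω₁ − ω₀ = (-0.01208889, 0.03740000, -0.01980000)
applied torque τ = (-0.0800, 0.1900, -0.0500)

τ = (-0.0800, 0.1900, -0.0500)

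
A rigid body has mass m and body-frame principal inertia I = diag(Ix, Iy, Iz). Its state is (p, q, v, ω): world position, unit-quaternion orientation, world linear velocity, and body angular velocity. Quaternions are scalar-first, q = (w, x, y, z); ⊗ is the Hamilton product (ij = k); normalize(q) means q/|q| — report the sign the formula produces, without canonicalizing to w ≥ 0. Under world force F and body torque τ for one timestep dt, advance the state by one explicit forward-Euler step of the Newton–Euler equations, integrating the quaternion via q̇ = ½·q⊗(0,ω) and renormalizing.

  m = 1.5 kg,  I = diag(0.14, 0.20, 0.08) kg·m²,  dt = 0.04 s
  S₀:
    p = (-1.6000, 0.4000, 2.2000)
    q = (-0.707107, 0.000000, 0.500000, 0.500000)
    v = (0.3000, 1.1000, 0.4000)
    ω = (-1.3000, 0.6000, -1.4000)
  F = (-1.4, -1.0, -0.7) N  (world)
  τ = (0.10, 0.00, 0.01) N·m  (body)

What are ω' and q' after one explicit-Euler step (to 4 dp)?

precession coupling ω×(Iω) = (0.1008, 0.1092, -0.0468)
angular accel α = (-0.0057, -0.5460, 0.7100)
ω' = ω + α·dt = (-1.3002, 0.5782, -1.3716)
q⊗(0,ω) = (0.4000000, -0.0807609, -1.0742642, 1.6399498)
q + ½dt·q⊗(0,ω), renormalized = (-0.6985, -0.0016, 0.4781, 0.5324)

ω' = (-1.3002, 0.5782, -1.3716)
q' = (-0.6985, -0.0016, 0.4781, 0.5324)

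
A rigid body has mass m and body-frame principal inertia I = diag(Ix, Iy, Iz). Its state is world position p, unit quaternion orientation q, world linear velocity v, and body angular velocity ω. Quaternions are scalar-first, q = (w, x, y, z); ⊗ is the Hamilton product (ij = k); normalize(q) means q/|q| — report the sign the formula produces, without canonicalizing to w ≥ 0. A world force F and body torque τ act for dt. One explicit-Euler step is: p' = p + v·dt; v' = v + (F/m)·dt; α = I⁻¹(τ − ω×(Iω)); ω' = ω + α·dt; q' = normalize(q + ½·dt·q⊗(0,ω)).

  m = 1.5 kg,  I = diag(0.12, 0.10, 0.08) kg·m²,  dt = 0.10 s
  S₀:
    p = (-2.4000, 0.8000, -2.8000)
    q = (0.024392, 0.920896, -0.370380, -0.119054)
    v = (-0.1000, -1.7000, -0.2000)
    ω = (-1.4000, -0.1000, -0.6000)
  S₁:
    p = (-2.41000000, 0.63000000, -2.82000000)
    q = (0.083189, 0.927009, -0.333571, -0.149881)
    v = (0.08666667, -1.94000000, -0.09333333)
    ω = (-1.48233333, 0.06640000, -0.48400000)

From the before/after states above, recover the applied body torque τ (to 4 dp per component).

τ = (-0.1000, 0.2000, 0.0900)

Δω = ω₁−ω₀ = (-0.08233333, 0.16640000, 0.11600000)
gyro term ω₀×Iω₀ = (-0.0012, 0.0336, -0.0028)
I·α + gyro = (-0.1000, 0.2000, 0.0900)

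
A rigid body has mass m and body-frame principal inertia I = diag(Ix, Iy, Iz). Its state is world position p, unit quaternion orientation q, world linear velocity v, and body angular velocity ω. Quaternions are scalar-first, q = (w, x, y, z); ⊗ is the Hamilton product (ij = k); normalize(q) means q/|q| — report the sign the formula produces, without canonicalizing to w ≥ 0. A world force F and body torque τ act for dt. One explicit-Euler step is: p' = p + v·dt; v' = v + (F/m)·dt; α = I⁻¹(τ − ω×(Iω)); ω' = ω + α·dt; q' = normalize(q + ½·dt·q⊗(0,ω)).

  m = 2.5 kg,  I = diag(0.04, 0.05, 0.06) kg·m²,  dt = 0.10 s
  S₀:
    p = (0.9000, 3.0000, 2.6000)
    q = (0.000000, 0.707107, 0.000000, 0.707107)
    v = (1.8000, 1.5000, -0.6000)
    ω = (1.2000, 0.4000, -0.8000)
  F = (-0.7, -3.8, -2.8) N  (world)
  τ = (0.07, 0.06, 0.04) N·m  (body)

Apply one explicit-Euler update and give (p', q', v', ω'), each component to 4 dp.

p' = (1.0800, 3.1500, 2.5400)
q' = (-0.0141, 0.6910, 0.0705, 0.7192)
v' = (1.7720, 1.3480, -0.7120)
ω' = (1.3830, 0.4816, -0.7413)

gyro term ω×Iω = (-0.0032, 0.0192, 0.0048)
α = I⁻¹(τ − ω×Iω) = (1.8300, 0.8160, 0.5867)
new body rate ω' = (1.3830, 0.4816, -0.7413)
2q̇ = q⊗(0,ω) = (-0.2828428, -0.2828428, 1.4142140, 0.2828428)
q + ½dt·q⊗(0,ω), renormalized = (-0.0141, 0.6910, 0.0705, 0.7192)
linear accel F/m = (-0.2800, -1.5200, -1.1200)
p' = p + v·dt = (1.0800, 3.1500, 2.5400)
v' = v + a·dt = (1.7720, 1.3480, -0.7120)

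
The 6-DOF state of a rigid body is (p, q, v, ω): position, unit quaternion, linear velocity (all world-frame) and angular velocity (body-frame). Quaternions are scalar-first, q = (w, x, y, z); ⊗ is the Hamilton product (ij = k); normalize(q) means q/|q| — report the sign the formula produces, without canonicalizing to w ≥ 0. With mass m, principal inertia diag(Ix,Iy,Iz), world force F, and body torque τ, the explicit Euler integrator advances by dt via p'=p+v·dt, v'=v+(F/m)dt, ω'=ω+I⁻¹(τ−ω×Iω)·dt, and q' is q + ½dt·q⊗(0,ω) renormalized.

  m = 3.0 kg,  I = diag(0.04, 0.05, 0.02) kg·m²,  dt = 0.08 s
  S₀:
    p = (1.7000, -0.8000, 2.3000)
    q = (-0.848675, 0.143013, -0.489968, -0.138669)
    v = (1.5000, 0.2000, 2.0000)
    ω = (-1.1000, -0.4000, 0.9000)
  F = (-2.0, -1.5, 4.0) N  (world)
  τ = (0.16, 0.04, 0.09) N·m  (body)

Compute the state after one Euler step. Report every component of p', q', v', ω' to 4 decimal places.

p' = (1.8200, -0.7840, 2.4600)
q' = (-0.8438, 0.1602, -0.4746, -0.1927)
v' = (1.4467, 0.1600, 2.1067)
ω' = (-0.8016, -0.3043, 1.2424)

gyro term ω×Iω = (0.0108, -0.0198, 0.0044)
angular accel α = (3.7300, 1.1960, 4.2800)
new body rate ω' = (-0.8016, -0.3043, 1.2424)
2q̇ = q⊗(0,ω) = (0.0861292, 0.4371037, 0.3632942, -1.3599775)
q + ½dt·q⊗(0,ω), renormalized = (-0.8438, 0.1602, -0.4746, -0.1927)
new position p' = (1.8200, -0.7840, 2.4600)
v' = v + a·dt = (1.4467, 0.1600, 2.1067)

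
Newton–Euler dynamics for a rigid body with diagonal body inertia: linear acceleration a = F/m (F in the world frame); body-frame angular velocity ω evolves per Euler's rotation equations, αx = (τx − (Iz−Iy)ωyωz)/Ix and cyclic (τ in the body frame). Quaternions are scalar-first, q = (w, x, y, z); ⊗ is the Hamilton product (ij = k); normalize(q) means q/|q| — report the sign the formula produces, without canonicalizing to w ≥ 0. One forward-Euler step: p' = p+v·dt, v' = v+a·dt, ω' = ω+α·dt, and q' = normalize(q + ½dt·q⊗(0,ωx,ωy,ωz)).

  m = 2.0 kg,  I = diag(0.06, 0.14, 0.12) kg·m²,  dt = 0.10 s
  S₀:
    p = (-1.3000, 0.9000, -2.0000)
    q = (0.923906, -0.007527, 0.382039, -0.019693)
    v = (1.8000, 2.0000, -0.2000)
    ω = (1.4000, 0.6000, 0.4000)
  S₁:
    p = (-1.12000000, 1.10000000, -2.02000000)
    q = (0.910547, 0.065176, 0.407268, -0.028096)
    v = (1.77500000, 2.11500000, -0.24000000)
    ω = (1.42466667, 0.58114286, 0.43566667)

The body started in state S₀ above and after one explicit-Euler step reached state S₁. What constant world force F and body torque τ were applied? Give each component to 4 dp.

F = (-0.5000, 2.3000, -0.8000)
τ = (0.0100, -0.0600, 0.1100)

v₁ − v₀ = (-0.02500000, 0.11500000, -0.04000000)
F = m·Δv/dt = (-0.5000, 2.3000, -0.8000)
Δω = ω₁−ω₀ = (0.02466667, -0.01885714, 0.03566667)
gyro term ω₀×Iω₀ = (-0.0048, -0.0336, 0.0672)
τ = I·(Δω/dt) + ω₀×(Iω₀) = (0.0100, -0.0600, 0.1100)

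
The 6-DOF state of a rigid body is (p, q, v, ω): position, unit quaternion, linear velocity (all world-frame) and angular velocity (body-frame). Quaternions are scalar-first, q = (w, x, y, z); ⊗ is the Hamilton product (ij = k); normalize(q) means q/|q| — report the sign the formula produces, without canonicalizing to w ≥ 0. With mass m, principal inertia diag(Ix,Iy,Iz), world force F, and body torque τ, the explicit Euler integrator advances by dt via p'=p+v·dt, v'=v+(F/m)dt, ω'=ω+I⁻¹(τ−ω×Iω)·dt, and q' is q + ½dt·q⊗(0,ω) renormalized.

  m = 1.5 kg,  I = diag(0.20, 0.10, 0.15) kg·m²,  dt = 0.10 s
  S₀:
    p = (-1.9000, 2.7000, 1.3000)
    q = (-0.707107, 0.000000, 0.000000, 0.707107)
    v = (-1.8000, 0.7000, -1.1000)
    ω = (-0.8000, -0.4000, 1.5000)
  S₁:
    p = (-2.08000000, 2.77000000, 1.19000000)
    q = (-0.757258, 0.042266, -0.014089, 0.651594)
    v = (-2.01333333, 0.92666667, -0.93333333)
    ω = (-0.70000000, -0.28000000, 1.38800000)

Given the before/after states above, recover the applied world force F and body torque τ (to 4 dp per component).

Δω = ω₁−ω₀ = (0.10000000, 0.12000000, -0.11200000)
precession coupling = (-0.0300, -0.0600, -0.0320)
τ = I·(Δω/dt) + ω₀×(Iω₀) = (0.1700, 0.0600, -0.2000)
velocity change Δv = (-0.21333333, 0.22666667, 0.16666667)
F = m·Δv/dt = (-3.2000, 3.4000, 2.5000)

F = (-3.2000, 3.4000, 2.5000)
τ = (0.1700, 0.0600, -0.2000)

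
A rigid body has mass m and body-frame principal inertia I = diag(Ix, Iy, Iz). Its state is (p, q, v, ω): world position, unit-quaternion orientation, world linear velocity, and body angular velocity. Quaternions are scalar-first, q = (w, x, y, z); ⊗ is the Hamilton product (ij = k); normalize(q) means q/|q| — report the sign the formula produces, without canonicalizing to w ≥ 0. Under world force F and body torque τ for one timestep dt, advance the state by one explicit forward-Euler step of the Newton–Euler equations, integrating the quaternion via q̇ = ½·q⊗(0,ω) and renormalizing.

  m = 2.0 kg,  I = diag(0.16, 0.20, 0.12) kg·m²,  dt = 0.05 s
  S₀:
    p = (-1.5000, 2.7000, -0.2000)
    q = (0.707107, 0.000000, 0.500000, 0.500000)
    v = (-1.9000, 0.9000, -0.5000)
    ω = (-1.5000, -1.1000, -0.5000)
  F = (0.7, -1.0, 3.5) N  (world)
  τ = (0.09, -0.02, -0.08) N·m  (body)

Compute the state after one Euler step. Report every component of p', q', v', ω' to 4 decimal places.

new position p' = (-1.5950, 2.7450, -0.2250)
v + (F/m)dt = (-1.8825, 0.8750, -0.4125)
α = I⁻¹(τ − ω×Iω) = (0.8375, -0.2500, -1.2167)
new body rate ω' = (-1.4581, -1.1125, -0.5608)
2q̇ = q⊗(0,ω) = (0.8000000, -0.7606605, -1.5278177, 0.3964465)
q' = normalize(q + ½dt·q⊗(0,ω)) = (0.7263, -0.0190, 0.4613, 0.5093)

p' = (-1.5950, 2.7450, -0.2250)
q' = (0.7263, -0.0190, 0.4613, 0.5093)
v' = (-1.8825, 0.8750, -0.4125)
ω' = (-1.4581, -1.1125, -0.5608)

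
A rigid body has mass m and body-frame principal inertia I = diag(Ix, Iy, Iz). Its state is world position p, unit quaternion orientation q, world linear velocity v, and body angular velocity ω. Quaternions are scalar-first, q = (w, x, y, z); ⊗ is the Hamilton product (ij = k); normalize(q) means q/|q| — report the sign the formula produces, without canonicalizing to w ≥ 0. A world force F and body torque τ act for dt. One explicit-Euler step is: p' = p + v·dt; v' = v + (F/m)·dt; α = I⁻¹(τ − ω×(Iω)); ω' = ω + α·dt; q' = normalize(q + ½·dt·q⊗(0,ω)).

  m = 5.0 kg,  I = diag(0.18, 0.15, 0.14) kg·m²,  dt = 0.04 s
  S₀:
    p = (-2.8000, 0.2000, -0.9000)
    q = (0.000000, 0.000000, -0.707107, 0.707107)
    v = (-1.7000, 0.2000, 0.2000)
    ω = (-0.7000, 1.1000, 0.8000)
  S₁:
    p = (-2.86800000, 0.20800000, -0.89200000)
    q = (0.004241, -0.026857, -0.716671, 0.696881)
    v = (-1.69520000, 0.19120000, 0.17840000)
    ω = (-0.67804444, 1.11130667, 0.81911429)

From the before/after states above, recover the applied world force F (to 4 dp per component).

F = (0.6000, -1.1000, -2.7000)

v₁ − v₀ = (0.00480000, -0.00880000, -0.02160000)
applied force F = (0.6000, -1.1000, -2.7000)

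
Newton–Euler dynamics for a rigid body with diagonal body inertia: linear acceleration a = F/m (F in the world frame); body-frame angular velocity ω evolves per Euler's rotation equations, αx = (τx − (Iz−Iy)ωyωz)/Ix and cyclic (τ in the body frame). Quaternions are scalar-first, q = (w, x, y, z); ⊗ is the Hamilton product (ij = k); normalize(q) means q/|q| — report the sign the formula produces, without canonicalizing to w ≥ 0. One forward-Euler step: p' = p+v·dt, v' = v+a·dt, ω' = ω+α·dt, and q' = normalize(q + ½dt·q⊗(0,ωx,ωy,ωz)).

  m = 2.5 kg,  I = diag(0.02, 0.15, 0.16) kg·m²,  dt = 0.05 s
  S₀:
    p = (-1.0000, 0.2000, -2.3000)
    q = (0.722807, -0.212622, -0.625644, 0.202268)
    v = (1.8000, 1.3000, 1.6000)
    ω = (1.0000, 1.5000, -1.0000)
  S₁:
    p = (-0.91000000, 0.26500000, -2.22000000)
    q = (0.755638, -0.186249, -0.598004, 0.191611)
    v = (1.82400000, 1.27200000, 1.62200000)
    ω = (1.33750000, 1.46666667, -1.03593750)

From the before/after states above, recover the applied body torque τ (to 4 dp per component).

τ = (0.1200, 0.0400, 0.0800)

rate change Δω = (0.33750000, -0.03333333, -0.03593750)
applied torque τ = (0.1200, 0.0400, 0.0800)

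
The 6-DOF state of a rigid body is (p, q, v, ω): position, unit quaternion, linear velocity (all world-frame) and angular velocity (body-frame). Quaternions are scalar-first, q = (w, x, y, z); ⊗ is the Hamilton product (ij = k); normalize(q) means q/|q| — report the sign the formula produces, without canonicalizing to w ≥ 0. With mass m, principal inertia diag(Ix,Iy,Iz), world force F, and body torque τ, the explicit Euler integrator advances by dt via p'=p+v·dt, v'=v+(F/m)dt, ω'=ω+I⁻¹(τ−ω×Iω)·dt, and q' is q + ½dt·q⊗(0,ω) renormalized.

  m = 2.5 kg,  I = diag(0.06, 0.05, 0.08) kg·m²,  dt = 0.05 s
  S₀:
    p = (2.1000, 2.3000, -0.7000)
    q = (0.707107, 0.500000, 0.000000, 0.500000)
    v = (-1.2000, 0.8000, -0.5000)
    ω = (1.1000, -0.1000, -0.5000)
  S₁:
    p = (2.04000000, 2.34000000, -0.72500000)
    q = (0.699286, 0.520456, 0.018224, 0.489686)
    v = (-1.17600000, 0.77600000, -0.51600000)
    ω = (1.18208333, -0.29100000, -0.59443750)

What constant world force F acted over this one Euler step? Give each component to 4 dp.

v₁ − v₀ = (0.02400000, -0.02400000, -0.01600000)
F = m·Δv/dt = (1.2000, -1.2000, -0.8000)

F = (1.2000, -1.2000, -0.8000)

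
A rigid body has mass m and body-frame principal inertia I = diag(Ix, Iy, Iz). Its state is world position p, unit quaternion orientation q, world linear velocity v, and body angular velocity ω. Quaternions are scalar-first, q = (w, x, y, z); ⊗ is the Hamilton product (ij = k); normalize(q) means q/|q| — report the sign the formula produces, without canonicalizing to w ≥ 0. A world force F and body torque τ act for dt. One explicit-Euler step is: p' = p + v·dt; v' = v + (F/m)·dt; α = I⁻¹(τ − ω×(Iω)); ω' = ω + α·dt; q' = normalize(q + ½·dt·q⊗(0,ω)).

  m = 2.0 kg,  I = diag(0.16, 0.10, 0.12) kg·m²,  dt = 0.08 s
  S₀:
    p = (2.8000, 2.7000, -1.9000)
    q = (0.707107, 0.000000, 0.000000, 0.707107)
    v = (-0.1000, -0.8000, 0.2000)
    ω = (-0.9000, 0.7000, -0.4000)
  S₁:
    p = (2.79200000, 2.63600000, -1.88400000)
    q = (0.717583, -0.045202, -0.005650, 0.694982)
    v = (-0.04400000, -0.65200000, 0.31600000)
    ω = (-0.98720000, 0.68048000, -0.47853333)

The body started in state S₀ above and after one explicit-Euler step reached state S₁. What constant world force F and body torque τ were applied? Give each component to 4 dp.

F = (1.4000, 3.7000, 2.9000)
τ = (-0.1800, -0.0100, -0.0800)

Δω = ω₁−ω₀ = (-0.08720000, -0.01952000, -0.07853333)
precession coupling = (-0.0056, 0.0144, 0.0378)
τ = I·(Δω/dt) + ω₀×(Iω₀) = (-0.1800, -0.0100, -0.0800)
Δv = v₁−v₀ = (0.05600000, 0.14800000, 0.11600000)
applied force F = (1.4000, 3.7000, 2.9000)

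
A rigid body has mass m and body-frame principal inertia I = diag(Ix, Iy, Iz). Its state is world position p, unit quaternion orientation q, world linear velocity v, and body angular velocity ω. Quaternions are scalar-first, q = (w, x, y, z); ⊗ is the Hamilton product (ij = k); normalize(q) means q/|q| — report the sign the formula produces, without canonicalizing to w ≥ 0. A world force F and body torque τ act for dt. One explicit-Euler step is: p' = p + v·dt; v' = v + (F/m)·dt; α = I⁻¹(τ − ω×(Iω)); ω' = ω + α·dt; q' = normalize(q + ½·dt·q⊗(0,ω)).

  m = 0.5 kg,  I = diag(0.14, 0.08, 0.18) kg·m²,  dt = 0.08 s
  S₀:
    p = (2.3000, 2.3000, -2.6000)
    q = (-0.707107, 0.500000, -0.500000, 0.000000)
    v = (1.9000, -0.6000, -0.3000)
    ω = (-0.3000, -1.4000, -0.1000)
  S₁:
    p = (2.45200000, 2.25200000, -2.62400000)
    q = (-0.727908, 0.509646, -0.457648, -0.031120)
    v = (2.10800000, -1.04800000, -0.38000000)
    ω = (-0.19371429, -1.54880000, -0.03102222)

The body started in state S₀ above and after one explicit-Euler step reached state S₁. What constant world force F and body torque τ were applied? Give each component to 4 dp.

F = (1.3000, -2.8000, -0.5000)
τ = (0.2000, -0.1500, 0.1300)

ω₁ − ω₀ = (0.10628571, -0.14880000, 0.06897778)
ω₀×(Iω₀) = (0.0140, -0.0012, -0.0252)
applied torque τ = (0.2000, -0.1500, 0.1300)
v₁ − v₀ = (0.20800000, -0.44800000, -0.08000000)
F = m·Δv/dt = (1.3000, -2.8000, -0.5000)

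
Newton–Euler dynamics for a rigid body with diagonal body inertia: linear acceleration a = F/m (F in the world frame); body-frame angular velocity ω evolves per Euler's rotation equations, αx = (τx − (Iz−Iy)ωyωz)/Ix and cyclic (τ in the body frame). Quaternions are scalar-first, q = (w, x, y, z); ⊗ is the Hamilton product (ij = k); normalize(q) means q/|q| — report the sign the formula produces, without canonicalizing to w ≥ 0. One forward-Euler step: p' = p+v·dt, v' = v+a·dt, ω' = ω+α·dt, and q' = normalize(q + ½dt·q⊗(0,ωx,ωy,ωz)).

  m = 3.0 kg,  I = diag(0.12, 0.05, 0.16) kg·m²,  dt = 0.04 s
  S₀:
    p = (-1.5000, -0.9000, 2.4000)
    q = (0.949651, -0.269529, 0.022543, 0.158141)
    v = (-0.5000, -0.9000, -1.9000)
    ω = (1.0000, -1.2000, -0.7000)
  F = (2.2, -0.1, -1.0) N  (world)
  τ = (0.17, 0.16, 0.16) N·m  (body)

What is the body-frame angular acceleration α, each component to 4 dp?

ω×(Iω) gyroscopic = (0.0924, 0.0280, 0.0840)
α = I⁻¹(τ − ω×Iω) = (0.6467, 2.6400, 0.4750)

α = (0.6467, 2.6400, 0.4750)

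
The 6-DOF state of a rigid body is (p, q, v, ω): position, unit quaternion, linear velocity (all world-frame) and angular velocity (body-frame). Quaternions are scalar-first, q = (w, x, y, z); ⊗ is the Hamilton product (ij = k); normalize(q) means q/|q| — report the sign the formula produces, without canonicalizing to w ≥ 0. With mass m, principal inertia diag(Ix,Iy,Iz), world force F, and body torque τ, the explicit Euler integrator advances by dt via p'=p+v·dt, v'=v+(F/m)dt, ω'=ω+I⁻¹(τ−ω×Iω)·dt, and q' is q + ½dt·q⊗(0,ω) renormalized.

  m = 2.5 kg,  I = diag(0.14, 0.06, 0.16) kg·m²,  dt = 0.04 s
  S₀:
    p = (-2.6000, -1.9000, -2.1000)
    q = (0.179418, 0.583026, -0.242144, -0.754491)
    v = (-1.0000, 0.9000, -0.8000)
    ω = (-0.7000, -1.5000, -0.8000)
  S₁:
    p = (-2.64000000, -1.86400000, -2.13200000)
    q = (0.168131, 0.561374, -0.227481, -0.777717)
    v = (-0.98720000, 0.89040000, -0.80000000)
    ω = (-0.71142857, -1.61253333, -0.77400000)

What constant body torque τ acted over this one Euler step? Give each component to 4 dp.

τ = (0.0800, -0.1800, 0.0200)

Δω = ω₁−ω₀ = (-0.01142857, -0.11253333, 0.02600000)
gyro term ω₀×Iω₀ = (0.1200, -0.0112, -0.0840)
I·α + gyro = (0.0800, -0.1800, 0.0200)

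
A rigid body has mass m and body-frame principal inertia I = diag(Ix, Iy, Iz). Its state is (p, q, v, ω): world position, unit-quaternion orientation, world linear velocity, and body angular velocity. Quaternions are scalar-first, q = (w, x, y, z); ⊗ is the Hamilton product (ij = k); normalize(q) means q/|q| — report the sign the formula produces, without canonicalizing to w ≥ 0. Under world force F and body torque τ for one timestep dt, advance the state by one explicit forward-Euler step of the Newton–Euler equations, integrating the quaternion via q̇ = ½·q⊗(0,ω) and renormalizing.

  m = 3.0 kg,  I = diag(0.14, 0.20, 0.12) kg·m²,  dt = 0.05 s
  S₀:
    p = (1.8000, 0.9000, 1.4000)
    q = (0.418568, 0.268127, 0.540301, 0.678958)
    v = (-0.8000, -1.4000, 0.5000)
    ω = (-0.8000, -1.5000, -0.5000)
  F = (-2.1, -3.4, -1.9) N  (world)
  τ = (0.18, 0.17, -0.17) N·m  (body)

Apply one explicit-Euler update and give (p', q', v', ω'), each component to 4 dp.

a = (-0.7000, -1.1333, -0.6333)
p + v·dt = (1.7600, 0.8300, 1.4250)
new velocity v' = (-0.8350, -1.4567, 0.4683)
α = I⁻¹(τ − ω×Iω) = (1.7143, 0.8100, -2.0167)
new body rate ω' = (-0.7143, -1.4595, -0.6008)
q⊗(0,ω) = (1.3644321, 0.4134321, -1.0369549, -0.1792337)
q' = normalize(q + ½dt·q⊗(0,ω)) = (0.4522, 0.2782, 0.5139, 0.6738)

p' = (1.7600, 0.8300, 1.4250)
q' = (0.4522, 0.2782, 0.5139, 0.6738)
v' = (-0.8350, -1.4567, 0.4683)
ω' = (-0.7143, -1.4595, -0.6008)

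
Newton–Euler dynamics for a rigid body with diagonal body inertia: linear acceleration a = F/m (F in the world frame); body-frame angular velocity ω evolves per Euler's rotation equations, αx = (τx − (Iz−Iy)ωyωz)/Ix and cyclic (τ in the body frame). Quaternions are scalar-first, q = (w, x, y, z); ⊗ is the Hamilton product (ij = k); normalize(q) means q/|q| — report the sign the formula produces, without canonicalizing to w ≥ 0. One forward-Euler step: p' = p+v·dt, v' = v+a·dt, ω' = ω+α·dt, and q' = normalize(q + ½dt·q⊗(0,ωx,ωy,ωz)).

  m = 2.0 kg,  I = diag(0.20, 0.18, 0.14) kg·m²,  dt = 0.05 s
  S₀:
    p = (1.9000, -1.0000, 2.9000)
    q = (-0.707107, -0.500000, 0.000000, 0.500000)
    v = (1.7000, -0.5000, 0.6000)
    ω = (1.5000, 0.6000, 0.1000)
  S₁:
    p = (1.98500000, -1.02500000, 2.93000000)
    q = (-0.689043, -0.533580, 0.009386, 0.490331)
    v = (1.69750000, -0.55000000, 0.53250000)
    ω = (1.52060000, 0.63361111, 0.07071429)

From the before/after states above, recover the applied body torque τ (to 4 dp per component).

rate change Δω = (0.02060000, 0.03361111, -0.02928571)
ω₀×(Iω₀) = (-0.0024, 0.0090, -0.0180)
τ = I·(Δω/dt) + ω₀×(Iω₀) = (0.0800, 0.1300, -0.1000)

τ = (0.0800, 0.1300, -0.1000)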